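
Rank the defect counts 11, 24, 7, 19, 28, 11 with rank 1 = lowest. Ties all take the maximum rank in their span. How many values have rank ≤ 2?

Sorted (ascending): 7, 11, 11, 19, 24, 28
The 2 values of 11 occupy positions 2–3 → each gets rank 3.
Ranks ≤ 2: {1} → 1 value.

1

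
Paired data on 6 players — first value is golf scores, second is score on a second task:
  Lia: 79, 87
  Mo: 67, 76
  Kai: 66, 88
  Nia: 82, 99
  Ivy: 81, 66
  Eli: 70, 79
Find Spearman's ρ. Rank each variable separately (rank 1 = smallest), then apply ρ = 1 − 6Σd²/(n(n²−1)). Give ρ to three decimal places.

Ranks of variable 1: 4, 2, 1, 6, 5, 3
Ranks of variable 2: 4, 2, 5, 6, 1, 3
d = r₁ − r₂: 0, 0, -4, 0, 4, 0
d²: 0, 0, 16, 0, 16, 0; Σd² = 32
ρ = 1 − 6·32/(6·35) = 1 − 192/210 = 0.086

0.086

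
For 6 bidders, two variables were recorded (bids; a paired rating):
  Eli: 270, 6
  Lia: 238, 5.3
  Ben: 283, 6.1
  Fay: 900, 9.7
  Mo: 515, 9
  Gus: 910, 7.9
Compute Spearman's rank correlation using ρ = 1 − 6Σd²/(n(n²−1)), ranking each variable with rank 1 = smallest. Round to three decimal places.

Ranks of variable 1: 2, 1, 3, 5, 4, 6
Ranks of variable 2: 2, 1, 3, 6, 5, 4
d = r₁ − r₂: 0, 0, 0, -1, -1, 2
d²: 0, 0, 0, 1, 1, 4; Σd² = 6
ρ = 1 − 6·6/(6·35) = 1 − 36/210 = 0.829

0.829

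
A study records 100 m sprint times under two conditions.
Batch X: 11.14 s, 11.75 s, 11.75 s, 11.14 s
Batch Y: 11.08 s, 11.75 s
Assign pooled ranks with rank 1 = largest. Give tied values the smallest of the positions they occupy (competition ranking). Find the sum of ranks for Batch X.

Sorted (descending): 11.75, 11.75, 11.75, 11.14, 11.14, 11.08
The 3 values of 11.75 occupy positions 1–3 → each gets rank 1.
The 2 values of 11.14 occupy positions 4–5 → each gets rank 4.
Batch X values → pooled ranks: 11.14→4, 11.75→1, 11.75→1, 11.14→4
Rank sum = 4 + 1 + 1 + 4 = 10

10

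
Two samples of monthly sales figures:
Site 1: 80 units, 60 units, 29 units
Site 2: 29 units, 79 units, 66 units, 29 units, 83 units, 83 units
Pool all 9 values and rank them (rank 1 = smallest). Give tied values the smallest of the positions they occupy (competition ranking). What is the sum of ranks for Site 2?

Sorted (ascending): 29, 29, 29, 60, 66, 79, 80, 83, 83
The 3 values of 29 occupy positions 1–3 → each gets rank 1.
The 2 values of 83 occupy positions 8–9 → each gets rank 8.
Site 2 values → pooled ranks: 29→1, 79→6, 66→5, 29→1, 83→8, 83→8
Rank sum = 1 + 6 + 5 + 1 + 8 + 8 = 29

29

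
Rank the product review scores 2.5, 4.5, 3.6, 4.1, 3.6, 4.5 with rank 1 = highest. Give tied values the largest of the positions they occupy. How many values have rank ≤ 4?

3

Sorted (descending): 4.5, 4.5, 4.1, 3.6, 3.6, 2.5
The 2 values of 4.5 occupy positions 1–2 → each gets rank 2.
The 2 values of 3.6 occupy positions 4–5 → each gets rank 5.
Ranks ≤ 4: {2, 2, 3} → 3 values.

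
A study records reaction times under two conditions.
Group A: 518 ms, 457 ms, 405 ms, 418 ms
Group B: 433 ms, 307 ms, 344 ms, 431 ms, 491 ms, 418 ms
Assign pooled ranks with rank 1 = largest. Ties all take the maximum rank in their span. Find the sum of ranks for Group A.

Sorted (descending): 518, 491, 457, 433, 431, 418, 418, 405, 344, 307
The 2 values of 418 occupy positions 6–7 → each gets rank 7.
Group A values → pooled ranks: 518→1, 457→3, 405→8, 418→7
Rank sum = 1 + 3 + 8 + 7 = 19

19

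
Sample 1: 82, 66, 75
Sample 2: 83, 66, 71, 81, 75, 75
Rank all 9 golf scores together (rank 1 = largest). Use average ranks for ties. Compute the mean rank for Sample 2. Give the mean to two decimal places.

Sorted (descending): 83, 82, 81, 75, 75, 75, 71, 66, 66
The 3 values of 75 occupy positions 4–6 → average rank 5.
The 2 values of 66 occupy positions 8–9 → average rank (8+9)/2 = 8.5.
Sample 2 values → pooled ranks: 83→1, 66→8.5, 71→7, 81→3, 75→5, 75→5
Mean rank = (1 + 8.5 + 7 + 3 + 5 + 5) / 6 = 4.92

4.92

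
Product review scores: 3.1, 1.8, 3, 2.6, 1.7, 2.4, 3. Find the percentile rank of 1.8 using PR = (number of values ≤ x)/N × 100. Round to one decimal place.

28.6

N = 7.
Strictly below 1.8: 1. Equal to 1.8: 1.
PR = 2/7 × 100 = 28.6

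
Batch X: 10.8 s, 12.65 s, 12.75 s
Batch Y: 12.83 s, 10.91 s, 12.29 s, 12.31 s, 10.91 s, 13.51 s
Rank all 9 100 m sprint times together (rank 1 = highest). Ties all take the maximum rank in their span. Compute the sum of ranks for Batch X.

16

Sorted (descending): 13.51, 12.83, 12.75, 12.65, 12.31, 12.29, 10.91, 10.91, 10.8
The 2 values of 10.91 occupy positions 7–8 → each gets rank 8.
Batch X values → pooled ranks: 10.8→9, 12.65→4, 12.75→3
Rank sum = 9 + 4 + 3 = 16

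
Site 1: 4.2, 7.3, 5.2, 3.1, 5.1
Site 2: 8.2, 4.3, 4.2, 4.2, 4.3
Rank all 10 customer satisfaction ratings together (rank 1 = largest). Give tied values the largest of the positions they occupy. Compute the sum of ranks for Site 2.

31

Sorted (descending): 8.2, 7.3, 5.2, 5.1, 4.3, 4.3, 4.2, 4.2, 4.2, 3.1
The 2 values of 4.3 occupy positions 5–6 → each gets rank 6.
The 3 values of 4.2 occupy positions 7–9 → each gets rank 9.
Site 2 values → pooled ranks: 8.2→1, 4.3→6, 4.2→9, 4.2→9, 4.3→6
Rank sum = 1 + 6 + 9 + 9 + 6 = 31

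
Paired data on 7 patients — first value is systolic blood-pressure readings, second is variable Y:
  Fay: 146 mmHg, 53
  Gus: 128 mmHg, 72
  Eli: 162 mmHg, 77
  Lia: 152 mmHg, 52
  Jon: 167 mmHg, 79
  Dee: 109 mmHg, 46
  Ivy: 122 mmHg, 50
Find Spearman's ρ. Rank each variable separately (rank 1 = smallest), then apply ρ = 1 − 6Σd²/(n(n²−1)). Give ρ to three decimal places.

0.857

Ranks of variable 1: 4, 3, 6, 5, 7, 1, 2
Ranks of variable 2: 4, 5, 6, 3, 7, 1, 2
d = r₁ − r₂: 0, -2, 0, 2, 0, 0, 0
d²: 0, 4, 0, 4, 0, 0, 0; Σd² = 8
ρ = 1 − 6·8/(7·48) = 1 − 48/336 = 0.857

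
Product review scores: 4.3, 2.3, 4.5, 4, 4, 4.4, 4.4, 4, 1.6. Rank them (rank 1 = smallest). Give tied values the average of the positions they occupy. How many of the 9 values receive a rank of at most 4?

5

Sorted (ascending): 1.6, 2.3, 4, 4, 4, 4.3, 4.4, 4.4, 4.5
The 3 values of 4 occupy positions 3–5 → average rank 4.
The 2 values of 4.4 occupy positions 7–8 → average rank (7+8)/2 = 7.5.
Ranks ≤ 4: {1, 2, 4, 4, 4} → 5 values.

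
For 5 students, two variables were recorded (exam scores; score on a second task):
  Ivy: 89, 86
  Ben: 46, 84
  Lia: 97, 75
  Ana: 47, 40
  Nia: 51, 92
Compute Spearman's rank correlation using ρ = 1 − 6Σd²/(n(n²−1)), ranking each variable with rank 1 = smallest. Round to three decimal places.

0.100

Ranks of variable 1: 4, 1, 5, 2, 3
Ranks of variable 2: 4, 3, 2, 1, 5
d = r₁ − r₂: 0, -2, 3, 1, -2
d²: 0, 4, 9, 1, 4; Σd² = 18
ρ = 1 − 6·18/(5·24) = 1 − 108/120 = 0.100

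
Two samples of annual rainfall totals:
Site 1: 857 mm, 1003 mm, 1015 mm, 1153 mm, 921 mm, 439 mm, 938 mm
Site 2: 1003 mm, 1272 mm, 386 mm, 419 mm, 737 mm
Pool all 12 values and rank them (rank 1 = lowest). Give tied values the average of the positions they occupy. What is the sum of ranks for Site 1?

50.5

Sorted (ascending): 386, 419, 439, 737, 857, 921, 938, 1003, 1003, 1015, 1153, 1272
The 2 values of 1003 occupy positions 8–9 → average rank (8+9)/2 = 8.5.
Site 1 values → pooled ranks: 857→5, 1003→8.5, 1015→10, 1153→11, 921→6, 439→3, 938→7
Rank sum = 5 + 8.5 + 10 + 11 + 6 + 3 + 7 = 50.5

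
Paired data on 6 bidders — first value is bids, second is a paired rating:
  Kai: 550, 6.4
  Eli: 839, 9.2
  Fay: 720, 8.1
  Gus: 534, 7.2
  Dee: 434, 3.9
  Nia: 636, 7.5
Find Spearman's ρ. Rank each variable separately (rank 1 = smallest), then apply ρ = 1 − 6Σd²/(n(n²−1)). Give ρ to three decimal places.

Ranks of variable 1: 3, 6, 5, 2, 1, 4
Ranks of variable 2: 2, 6, 5, 3, 1, 4
d = r₁ − r₂: 1, 0, 0, -1, 0, 0
d²: 1, 0, 0, 1, 0, 0; Σd² = 2
ρ = 1 − 6·2/(6·35) = 1 − 12/210 = 0.943

0.943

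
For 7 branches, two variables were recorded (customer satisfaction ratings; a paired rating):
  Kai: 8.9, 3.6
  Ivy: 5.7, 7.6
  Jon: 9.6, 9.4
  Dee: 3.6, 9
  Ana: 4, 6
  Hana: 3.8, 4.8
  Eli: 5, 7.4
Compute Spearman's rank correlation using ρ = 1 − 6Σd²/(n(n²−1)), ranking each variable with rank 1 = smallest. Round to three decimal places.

Ranks of variable 1: 6, 5, 7, 1, 3, 2, 4
Ranks of variable 2: 1, 5, 7, 6, 3, 2, 4
d = r₁ − r₂: 5, 0, 0, -5, 0, 0, 0
d²: 25, 0, 0, 25, 0, 0, 0; Σd² = 50
ρ = 1 − 6·50/(7·48) = 1 − 300/336 = 0.107

0.107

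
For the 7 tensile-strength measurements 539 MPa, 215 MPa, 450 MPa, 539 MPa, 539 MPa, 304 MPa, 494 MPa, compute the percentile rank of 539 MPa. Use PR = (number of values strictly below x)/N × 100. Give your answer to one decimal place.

N = 7.
Strictly below 539: 4. Equal to 539: 3.
PR = 4/7 × 100 = 57.1

57.1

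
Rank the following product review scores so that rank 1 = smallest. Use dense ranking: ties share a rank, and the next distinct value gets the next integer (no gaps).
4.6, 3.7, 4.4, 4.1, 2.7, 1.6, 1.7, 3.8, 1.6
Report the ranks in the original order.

8, 4, 7, 6, 3, 1, 2, 5, 1

Sorted (ascending): 1.6, 1.6, 1.7, 2.7, 3.7, 3.8, 4.1, 4.4, 4.6
The 2 values of 1.6 share dense rank 1.
Remaining distinct values take the next consecutive integers.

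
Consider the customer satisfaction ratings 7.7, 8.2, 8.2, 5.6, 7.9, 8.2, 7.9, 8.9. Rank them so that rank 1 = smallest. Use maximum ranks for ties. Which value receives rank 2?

Sorted (ascending): 5.6, 7.7, 7.9, 7.9, 8.2, 8.2, 8.2, 8.9
The 2 values of 7.9 occupy positions 3–4 → each gets rank 4.
The 3 values of 8.2 occupy positions 5–7 → each gets rank 7.
Rank 2 → value 7.7.

7.7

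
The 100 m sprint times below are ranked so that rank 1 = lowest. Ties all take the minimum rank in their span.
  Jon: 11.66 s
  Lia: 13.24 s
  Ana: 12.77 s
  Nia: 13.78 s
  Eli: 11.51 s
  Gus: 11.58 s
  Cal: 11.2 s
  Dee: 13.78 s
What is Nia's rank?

Sorted (ascending): 11.2, 11.51, 11.58, 11.66, 12.77, 13.24, 13.78, 13.78
The 2 values of 13.78 occupy positions 7–8 → each gets rank 7.
Nia has value 13.78 s → rank 7.

7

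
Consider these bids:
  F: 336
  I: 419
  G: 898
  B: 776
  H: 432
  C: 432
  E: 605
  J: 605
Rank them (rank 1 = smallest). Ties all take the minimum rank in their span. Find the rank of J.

5

Sorted (ascending): 336, 419, 432, 432, 605, 605, 776, 898
The 2 values of 432 occupy positions 3–4 → each gets rank 3.
The 2 values of 605 occupy positions 5–6 → each gets rank 5.
J has value 605 → rank 5.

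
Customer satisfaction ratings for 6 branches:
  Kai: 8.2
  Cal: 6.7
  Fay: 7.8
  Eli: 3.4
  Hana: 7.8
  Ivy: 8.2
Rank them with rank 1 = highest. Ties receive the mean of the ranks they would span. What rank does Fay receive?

Sorted (descending): 8.2, 8.2, 7.8, 7.8, 6.7, 3.4
The 2 values of 8.2 occupy positions 1–2 → average rank (1+2)/2 = 1.5.
The 2 values of 7.8 occupy positions 3–4 → average rank (3+4)/2 = 3.5.
Fay has value 7.8 → rank 3.5.

3.5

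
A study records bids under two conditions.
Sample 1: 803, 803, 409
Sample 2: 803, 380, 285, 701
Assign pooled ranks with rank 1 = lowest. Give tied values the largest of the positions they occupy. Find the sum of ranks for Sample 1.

Sorted (ascending): 285, 380, 409, 701, 803, 803, 803
The 3 values of 803 occupy positions 5–7 → each gets rank 7.
Sample 1 values → pooled ranks: 803→7, 803→7, 409→3
Rank sum = 7 + 7 + 3 = 17

17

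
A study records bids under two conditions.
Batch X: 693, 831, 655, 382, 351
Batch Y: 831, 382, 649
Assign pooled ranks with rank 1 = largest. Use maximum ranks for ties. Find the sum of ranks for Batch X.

24

Sorted (descending): 831, 831, 693, 655, 649, 382, 382, 351
The 2 values of 831 occupy positions 1–2 → each gets rank 2.
The 2 values of 382 occupy positions 6–7 → each gets rank 7.
Batch X values → pooled ranks: 693→3, 831→2, 655→4, 382→7, 351→8
Rank sum = 3 + 2 + 4 + 7 + 8 = 24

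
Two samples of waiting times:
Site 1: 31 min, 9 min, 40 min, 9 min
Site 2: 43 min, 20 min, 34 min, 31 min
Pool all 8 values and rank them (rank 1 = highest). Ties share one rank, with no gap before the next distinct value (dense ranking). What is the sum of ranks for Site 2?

13

Sorted (descending): 43, 40, 34, 31, 31, 20, 9, 9
The 2 values of 31 share dense rank 4.
The 2 values of 9 share dense rank 6.
Remaining distinct values take the next consecutive integers.
Site 2 values → pooled ranks: 43→1, 20→5, 34→3, 31→4
Rank sum = 1 + 5 + 3 + 4 = 13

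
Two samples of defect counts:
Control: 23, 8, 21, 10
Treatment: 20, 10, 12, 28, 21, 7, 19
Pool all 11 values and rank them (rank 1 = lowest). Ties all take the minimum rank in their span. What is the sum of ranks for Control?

Sorted (ascending): 7, 8, 10, 10, 12, 19, 20, 21, 21, 23, 28
The 2 values of 10 occupy positions 3–4 → each gets rank 3.
The 2 values of 21 occupy positions 8–9 → each gets rank 8.
Control values → pooled ranks: 23→10, 8→2, 21→8, 10→3
Rank sum = 10 + 2 + 8 + 3 = 23

23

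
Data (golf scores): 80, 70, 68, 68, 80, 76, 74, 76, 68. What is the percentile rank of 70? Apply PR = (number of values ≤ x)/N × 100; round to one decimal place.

N = 9.
Strictly below 70: 3. Equal to 70: 1.
PR = 4/9 × 100 = 44.4

44.4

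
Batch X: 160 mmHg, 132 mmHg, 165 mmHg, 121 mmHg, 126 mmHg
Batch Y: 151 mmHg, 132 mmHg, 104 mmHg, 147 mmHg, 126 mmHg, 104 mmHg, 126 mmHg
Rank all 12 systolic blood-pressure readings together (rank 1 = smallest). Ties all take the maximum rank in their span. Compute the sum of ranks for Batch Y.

43

Sorted (ascending): 104, 104, 121, 126, 126, 126, 132, 132, 147, 151, 160, 165
The 2 values of 104 occupy positions 1–2 → each gets rank 2.
The 3 values of 126 occupy positions 4–6 → each gets rank 6.
The 2 values of 132 occupy positions 7–8 → each gets rank 8.
Batch Y values → pooled ranks: 151→10, 132→8, 104→2, 147→9, 126→6, 104→2, 126→6
Rank sum = 10 + 8 + 2 + 9 + 6 + 2 + 6 = 43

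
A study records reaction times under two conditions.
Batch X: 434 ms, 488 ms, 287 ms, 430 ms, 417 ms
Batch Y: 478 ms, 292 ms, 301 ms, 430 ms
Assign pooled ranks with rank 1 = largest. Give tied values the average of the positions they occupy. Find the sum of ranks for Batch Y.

21.5

Sorted (descending): 488, 478, 434, 430, 430, 417, 301, 292, 287
The 2 values of 430 occupy positions 4–5 → average rank (4+5)/2 = 4.5.
Batch Y values → pooled ranks: 478→2, 292→8, 301→7, 430→4.5
Rank sum = 2 + 8 + 7 + 4.5 = 21.5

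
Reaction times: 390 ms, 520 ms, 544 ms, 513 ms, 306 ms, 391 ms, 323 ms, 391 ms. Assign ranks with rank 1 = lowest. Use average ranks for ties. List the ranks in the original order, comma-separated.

Sorted (ascending): 306, 323, 390, 391, 391, 513, 520, 544
The 2 values of 391 occupy positions 4–5 → average rank (4+5)/2 = 4.5.

3, 7, 8, 6, 1, 4.5, 2, 4.5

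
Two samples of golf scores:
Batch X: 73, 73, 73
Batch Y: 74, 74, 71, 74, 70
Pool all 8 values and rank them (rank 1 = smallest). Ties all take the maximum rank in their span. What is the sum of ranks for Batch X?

15

Sorted (ascending): 70, 71, 73, 73, 73, 74, 74, 74
The 3 values of 73 occupy positions 3–5 → each gets rank 5.
The 3 values of 74 occupy positions 6–8 → each gets rank 8.
Batch X values → pooled ranks: 73→5, 73→5, 73→5
Rank sum = 5 + 5 + 5 = 15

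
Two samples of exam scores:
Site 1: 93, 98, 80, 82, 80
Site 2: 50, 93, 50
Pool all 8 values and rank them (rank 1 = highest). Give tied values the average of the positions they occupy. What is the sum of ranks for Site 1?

18.5

Sorted (descending): 98, 93, 93, 82, 80, 80, 50, 50
The 2 values of 93 occupy positions 2–3 → average rank (2+3)/2 = 2.5.
The 2 values of 80 occupy positions 5–6 → average rank (5+6)/2 = 5.5.
The 2 values of 50 occupy positions 7–8 → average rank (7+8)/2 = 7.5.
Site 1 values → pooled ranks: 93→2.5, 98→1, 80→5.5, 82→4, 80→5.5
Rank sum = 2.5 + 1 + 5.5 + 4 + 5.5 = 18.5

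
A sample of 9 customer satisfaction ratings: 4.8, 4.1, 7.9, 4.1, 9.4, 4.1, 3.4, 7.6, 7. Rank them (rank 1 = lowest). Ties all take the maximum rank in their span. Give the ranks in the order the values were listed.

5, 4, 8, 4, 9, 4, 1, 7, 6

Sorted (ascending): 3.4, 4.1, 4.1, 4.1, 4.8, 7, 7.6, 7.9, 9.4
The 3 values of 4.1 occupy positions 2–4 → each gets rank 4.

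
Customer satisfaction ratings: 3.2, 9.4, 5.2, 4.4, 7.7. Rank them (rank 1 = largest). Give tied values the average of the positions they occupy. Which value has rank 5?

Sorted (descending): 9.4, 7.7, 5.2, 4.4, 3.2
No ties — each value takes its position as its rank.
Rank 5 → value 3.2.

3.2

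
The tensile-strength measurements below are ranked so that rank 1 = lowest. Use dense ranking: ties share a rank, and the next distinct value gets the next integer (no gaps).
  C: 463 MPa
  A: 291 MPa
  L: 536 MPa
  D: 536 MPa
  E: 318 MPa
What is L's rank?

4

Sorted (ascending): 291, 318, 463, 536, 536
The 2 values of 536 share dense rank 4.
Remaining distinct values take the next consecutive integers.
L has value 536 MPa → rank 4.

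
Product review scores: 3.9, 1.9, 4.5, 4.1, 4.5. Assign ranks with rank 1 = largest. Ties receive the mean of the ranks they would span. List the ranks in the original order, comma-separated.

4, 5, 1.5, 3, 1.5

Sorted (descending): 4.5, 4.5, 4.1, 3.9, 1.9
The 2 values of 4.5 occupy positions 1–2 → average rank (1+2)/2 = 1.5.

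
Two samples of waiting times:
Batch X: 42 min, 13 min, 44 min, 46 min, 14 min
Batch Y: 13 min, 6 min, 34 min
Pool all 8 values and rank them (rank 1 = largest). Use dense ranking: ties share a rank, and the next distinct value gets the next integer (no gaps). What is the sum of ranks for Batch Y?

17

Sorted (descending): 46, 44, 42, 34, 14, 13, 13, 6
The 2 values of 13 share dense rank 6.
Remaining distinct values take the next consecutive integers.
Batch Y values → pooled ranks: 13→6, 6→7, 34→4
Rank sum = 6 + 7 + 4 = 17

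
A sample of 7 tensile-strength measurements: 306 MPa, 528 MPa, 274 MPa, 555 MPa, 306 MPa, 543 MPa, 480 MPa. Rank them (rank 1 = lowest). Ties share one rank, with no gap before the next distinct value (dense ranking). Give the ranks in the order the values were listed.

2, 4, 1, 6, 2, 5, 3

Sorted (ascending): 274, 306, 306, 480, 528, 543, 555
The 2 values of 306 share dense rank 2.
Remaining distinct values take the next consecutive integers.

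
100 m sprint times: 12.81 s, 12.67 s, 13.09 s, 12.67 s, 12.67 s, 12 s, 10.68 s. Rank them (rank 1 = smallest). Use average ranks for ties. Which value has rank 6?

12.81

Sorted (ascending): 10.68, 12, 12.67, 12.67, 12.67, 12.81, 13.09
The 3 values of 12.67 occupy positions 3–5 → average rank 4.
Rank 6 → value 12.81.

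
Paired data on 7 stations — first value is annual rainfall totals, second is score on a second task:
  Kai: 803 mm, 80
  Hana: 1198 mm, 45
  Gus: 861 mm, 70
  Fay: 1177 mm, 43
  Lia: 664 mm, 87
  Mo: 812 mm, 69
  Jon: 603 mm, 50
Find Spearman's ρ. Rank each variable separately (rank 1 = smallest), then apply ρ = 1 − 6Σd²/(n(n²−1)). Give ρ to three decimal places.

-0.571

Ranks of variable 1: 3, 7, 5, 6, 2, 4, 1
Ranks of variable 2: 6, 2, 5, 1, 7, 4, 3
d = r₁ − r₂: -3, 5, 0, 5, -5, 0, -2
d²: 9, 25, 0, 25, 25, 0, 4; Σd² = 88
ρ = 1 − 6·88/(7·48) = 1 − 528/336 = -0.571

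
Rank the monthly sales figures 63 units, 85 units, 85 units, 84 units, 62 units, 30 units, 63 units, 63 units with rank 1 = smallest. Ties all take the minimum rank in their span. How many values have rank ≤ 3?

5

Sorted (ascending): 30, 62, 63, 63, 63, 84, 85, 85
The 3 values of 63 occupy positions 3–5 → each gets rank 3.
The 2 values of 85 occupy positions 7–8 → each gets rank 7.
Ranks ≤ 3: {1, 2, 3, 3, 3} → 5 values.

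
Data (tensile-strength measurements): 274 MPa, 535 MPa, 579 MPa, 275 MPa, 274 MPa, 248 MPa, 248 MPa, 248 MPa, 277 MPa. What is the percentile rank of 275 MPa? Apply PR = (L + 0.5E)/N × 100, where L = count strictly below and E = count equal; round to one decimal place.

61.1

N = 9.
Strictly below 275: 5. Equal to 275: 1.
PR = (5 + 0.5·1)/9 × 100 = 61.1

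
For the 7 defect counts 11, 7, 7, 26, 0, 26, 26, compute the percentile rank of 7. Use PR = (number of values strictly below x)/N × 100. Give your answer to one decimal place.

N = 7.
Strictly below 7: 1. Equal to 7: 2.
PR = 1/7 × 100 = 14.3

14.3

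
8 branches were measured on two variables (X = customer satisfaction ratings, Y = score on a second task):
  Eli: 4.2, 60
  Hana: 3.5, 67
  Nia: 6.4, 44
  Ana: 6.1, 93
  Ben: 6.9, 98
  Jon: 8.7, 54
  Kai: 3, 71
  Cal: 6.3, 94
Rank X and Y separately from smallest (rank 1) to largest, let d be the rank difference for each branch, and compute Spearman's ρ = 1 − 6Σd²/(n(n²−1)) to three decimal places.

-0.071

Ranks of variable 1: 3, 2, 6, 4, 7, 8, 1, 5
Ranks of variable 2: 3, 4, 1, 6, 8, 2, 5, 7
d = r₁ − r₂: 0, -2, 5, -2, -1, 6, -4, -2
d²: 0, 4, 25, 4, 1, 36, 16, 4; Σd² = 90
ρ = 1 − 6·90/(8·63) = 1 − 540/504 = -0.071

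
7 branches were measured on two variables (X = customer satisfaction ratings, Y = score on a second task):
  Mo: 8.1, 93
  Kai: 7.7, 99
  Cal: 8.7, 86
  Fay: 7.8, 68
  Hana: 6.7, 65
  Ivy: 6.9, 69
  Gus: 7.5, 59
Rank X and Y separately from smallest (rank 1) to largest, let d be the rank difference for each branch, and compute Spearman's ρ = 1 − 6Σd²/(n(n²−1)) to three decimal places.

0.536

Ranks of variable 1: 6, 4, 7, 5, 1, 2, 3
Ranks of variable 2: 6, 7, 5, 3, 2, 4, 1
d = r₁ − r₂: 0, -3, 2, 2, -1, -2, 2
d²: 0, 9, 4, 4, 1, 4, 4; Σd² = 26
ρ = 1 − 6·26/(7·48) = 1 − 156/336 = 0.536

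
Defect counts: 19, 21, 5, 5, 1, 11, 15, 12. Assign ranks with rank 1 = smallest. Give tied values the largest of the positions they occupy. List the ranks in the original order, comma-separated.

7, 8, 3, 3, 1, 4, 6, 5

Sorted (ascending): 1, 5, 5, 11, 12, 15, 19, 21
The 2 values of 5 occupy positions 2–3 → each gets rank 3.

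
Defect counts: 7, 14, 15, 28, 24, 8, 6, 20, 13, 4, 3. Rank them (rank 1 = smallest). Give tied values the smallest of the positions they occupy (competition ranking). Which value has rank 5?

Sorted (ascending): 3, 4, 6, 7, 8, 13, 14, 15, 20, 24, 28
No ties — each value takes its position as its rank.
Rank 5 → value 8.

8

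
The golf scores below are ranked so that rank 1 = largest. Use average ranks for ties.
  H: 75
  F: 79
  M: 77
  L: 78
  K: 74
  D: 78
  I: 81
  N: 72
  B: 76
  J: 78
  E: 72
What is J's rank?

4

Sorted (descending): 81, 79, 78, 78, 78, 77, 76, 75, 74, 72, 72
The 3 values of 78 occupy positions 3–5 → average rank 4.
The 2 values of 72 occupy positions 10–11 → average rank (10+11)/2 = 10.5.
J has value 78 → rank 4.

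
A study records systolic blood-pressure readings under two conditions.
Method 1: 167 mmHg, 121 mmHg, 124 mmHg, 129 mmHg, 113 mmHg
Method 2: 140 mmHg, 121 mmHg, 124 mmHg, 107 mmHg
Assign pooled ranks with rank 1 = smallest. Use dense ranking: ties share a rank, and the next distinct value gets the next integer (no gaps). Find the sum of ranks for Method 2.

14

Sorted (ascending): 107, 113, 121, 121, 124, 124, 129, 140, 167
The 2 values of 121 share dense rank 3.
The 2 values of 124 share dense rank 4.
Remaining distinct values take the next consecutive integers.
Method 2 values → pooled ranks: 140→6, 121→3, 124→4, 107→1
Rank sum = 6 + 3 + 4 + 1 = 14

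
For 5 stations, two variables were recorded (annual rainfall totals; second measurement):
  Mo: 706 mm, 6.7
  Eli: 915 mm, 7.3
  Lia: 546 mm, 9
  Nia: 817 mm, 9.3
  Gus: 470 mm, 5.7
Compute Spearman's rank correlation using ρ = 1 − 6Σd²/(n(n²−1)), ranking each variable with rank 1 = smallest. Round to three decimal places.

Ranks of variable 1: 3, 5, 2, 4, 1
Ranks of variable 2: 2, 3, 4, 5, 1
d = r₁ − r₂: 1, 2, -2, -1, 0
d²: 1, 4, 4, 1, 0; Σd² = 10
ρ = 1 − 6·10/(5·24) = 1 − 60/120 = 0.500

0.500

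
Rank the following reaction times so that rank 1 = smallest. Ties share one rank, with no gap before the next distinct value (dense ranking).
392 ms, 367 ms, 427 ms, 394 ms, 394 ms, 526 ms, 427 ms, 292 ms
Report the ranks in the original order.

Sorted (ascending): 292, 367, 392, 394, 394, 427, 427, 526
The 2 values of 394 share dense rank 4.
The 2 values of 427 share dense rank 5.
Remaining distinct values take the next consecutive integers.

3, 2, 5, 4, 4, 6, 5, 1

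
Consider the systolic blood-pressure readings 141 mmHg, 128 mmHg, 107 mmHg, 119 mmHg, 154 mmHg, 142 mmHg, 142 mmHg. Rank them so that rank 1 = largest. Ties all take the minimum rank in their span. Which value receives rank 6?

119

Sorted (descending): 154, 142, 142, 141, 128, 119, 107
The 2 values of 142 occupy positions 2–3 → each gets rank 2.
Rank 6 → value 119.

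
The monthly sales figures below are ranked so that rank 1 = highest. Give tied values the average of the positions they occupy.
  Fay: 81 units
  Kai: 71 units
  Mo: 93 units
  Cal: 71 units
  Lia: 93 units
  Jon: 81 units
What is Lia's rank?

Sorted (descending): 93, 93, 81, 81, 71, 71
The 2 values of 93 occupy positions 1–2 → average rank (1+2)/2 = 1.5.
The 2 values of 81 occupy positions 3–4 → average rank (3+4)/2 = 3.5.
The 2 values of 71 occupy positions 5–6 → average rank (5+6)/2 = 5.5.
Lia has value 93 units → rank 1.5.

1.5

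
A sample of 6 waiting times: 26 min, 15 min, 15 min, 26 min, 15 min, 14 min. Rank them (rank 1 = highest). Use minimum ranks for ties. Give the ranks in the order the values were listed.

Sorted (descending): 26, 26, 15, 15, 15, 14
The 2 values of 26 occupy positions 1–2 → each gets rank 1.
The 3 values of 15 occupy positions 3–5 → each gets rank 3.

1, 3, 3, 1, 3, 6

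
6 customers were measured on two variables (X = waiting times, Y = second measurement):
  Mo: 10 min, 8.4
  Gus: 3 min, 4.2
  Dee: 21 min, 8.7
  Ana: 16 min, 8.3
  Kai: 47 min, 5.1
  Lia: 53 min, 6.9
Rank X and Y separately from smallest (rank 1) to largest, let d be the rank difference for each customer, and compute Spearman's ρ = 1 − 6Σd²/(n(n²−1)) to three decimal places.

Ranks of variable 1: 2, 1, 4, 3, 5, 6
Ranks of variable 2: 5, 1, 6, 4, 2, 3
d = r₁ − r₂: -3, 0, -2, -1, 3, 3
d²: 9, 0, 4, 1, 9, 9; Σd² = 32
ρ = 1 − 6·32/(6·35) = 1 − 192/210 = 0.086

0.086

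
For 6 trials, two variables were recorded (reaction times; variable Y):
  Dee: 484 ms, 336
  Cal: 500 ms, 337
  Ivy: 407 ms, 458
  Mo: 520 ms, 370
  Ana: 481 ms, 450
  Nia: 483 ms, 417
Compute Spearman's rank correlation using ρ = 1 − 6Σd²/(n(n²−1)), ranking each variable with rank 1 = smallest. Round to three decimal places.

Ranks of variable 1: 4, 5, 1, 6, 2, 3
Ranks of variable 2: 1, 2, 6, 3, 5, 4
d = r₁ − r₂: 3, 3, -5, 3, -3, -1
d²: 9, 9, 25, 9, 9, 1; Σd² = 62
ρ = 1 − 6·62/(6·35) = 1 − 372/210 = -0.771

-0.771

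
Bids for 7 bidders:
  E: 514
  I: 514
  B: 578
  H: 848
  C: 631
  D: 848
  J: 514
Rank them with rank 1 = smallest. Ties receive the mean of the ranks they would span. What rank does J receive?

2

Sorted (ascending): 514, 514, 514, 578, 631, 848, 848
The 3 values of 514 occupy positions 1–3 → average rank 2.
The 2 values of 848 occupy positions 6–7 → average rank (6+7)/2 = 6.5.
J has value 514 → rank 2.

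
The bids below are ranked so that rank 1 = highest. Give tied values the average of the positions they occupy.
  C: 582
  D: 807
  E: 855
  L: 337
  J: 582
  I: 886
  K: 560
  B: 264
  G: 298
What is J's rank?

Sorted (descending): 886, 855, 807, 582, 582, 560, 337, 298, 264
The 2 values of 582 occupy positions 4–5 → average rank (4+5)/2 = 4.5.
J has value 582 → rank 4.5.

4.5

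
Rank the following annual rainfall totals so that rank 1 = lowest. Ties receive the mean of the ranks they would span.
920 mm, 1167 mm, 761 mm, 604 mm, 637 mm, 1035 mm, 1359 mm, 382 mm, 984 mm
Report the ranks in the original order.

5, 8, 4, 2, 3, 7, 9, 1, 6

Sorted (ascending): 382, 604, 637, 761, 920, 984, 1035, 1167, 1359
No ties — each value takes its position as its rank.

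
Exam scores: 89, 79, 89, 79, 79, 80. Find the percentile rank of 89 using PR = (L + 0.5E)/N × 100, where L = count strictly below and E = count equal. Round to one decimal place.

N = 6.
Strictly below 89: 4. Equal to 89: 2.
PR = (4 + 0.5·2)/6 × 100 = 83.3

83.3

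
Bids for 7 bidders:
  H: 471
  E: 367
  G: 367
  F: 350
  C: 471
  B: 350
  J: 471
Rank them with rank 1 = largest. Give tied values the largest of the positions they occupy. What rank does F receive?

Sorted (descending): 471, 471, 471, 367, 367, 350, 350
The 3 values of 471 occupy positions 1–3 → each gets rank 3.
The 2 values of 367 occupy positions 4–5 → each gets rank 5.
The 2 values of 350 occupy positions 6–7 → each gets rank 7.
F has value 350 → rank 7.

7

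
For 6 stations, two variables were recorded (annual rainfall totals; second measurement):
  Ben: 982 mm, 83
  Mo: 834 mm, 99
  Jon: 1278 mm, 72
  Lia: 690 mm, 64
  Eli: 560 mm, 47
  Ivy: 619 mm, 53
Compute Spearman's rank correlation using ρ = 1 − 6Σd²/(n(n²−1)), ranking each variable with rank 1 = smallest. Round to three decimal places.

0.771

Ranks of variable 1: 5, 4, 6, 3, 1, 2
Ranks of variable 2: 5, 6, 4, 3, 1, 2
d = r₁ − r₂: 0, -2, 2, 0, 0, 0
d²: 0, 4, 4, 0, 0, 0; Σd² = 8
ρ = 1 − 6·8/(6·35) = 1 − 48/210 = 0.771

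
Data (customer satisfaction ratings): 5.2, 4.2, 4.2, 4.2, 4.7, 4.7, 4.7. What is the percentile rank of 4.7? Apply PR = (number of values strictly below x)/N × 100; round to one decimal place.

42.9

N = 7.
Strictly below 4.7: 3. Equal to 4.7: 3.
PR = 3/7 × 100 = 42.9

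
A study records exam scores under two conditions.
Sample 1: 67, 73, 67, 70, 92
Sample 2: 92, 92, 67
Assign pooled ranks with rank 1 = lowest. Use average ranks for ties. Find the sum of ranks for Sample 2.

Sorted (ascending): 67, 67, 67, 70, 73, 92, 92, 92
The 3 values of 67 occupy positions 1–3 → average rank 2.
The 3 values of 92 occupy positions 6–8 → average rank 7.
Sample 2 values → pooled ranks: 92→7, 92→7, 67→2
Rank sum = 7 + 7 + 2 = 16

16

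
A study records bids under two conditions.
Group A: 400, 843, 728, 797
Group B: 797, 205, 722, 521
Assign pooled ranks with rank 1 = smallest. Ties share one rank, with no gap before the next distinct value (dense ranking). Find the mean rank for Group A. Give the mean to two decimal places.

Sorted (ascending): 205, 400, 521, 722, 728, 797, 797, 843
The 2 values of 797 share dense rank 6.
Remaining distinct values take the next consecutive integers.
Group A values → pooled ranks: 400→2, 843→7, 728→5, 797→6
Mean rank = (2 + 7 + 5 + 6) / 4 = 5.00

5.00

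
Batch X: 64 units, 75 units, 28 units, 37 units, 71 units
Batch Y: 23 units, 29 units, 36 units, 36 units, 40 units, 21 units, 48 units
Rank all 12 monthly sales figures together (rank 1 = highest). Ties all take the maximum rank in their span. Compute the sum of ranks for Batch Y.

57

Sorted (descending): 75, 71, 64, 48, 40, 37, 36, 36, 29, 28, 23, 21
The 2 values of 36 occupy positions 7–8 → each gets rank 8.
Batch Y values → pooled ranks: 23→11, 29→9, 36→8, 36→8, 40→5, 21→12, 48→4
Rank sum = 11 + 9 + 8 + 8 + 5 + 12 + 4 = 57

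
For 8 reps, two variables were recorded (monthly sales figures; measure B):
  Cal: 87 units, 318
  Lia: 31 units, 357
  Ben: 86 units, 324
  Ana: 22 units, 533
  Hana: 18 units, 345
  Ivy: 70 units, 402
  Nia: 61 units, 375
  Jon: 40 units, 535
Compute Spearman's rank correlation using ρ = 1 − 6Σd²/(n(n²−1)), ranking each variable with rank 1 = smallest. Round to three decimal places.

-0.429

Ranks of variable 1: 8, 3, 7, 2, 1, 6, 5, 4
Ranks of variable 2: 1, 4, 2, 7, 3, 6, 5, 8
d = r₁ − r₂: 7, -1, 5, -5, -2, 0, 0, -4
d²: 49, 1, 25, 25, 4, 0, 0, 16; Σd² = 120
ρ = 1 − 6·120/(8·63) = 1 − 720/504 = -0.429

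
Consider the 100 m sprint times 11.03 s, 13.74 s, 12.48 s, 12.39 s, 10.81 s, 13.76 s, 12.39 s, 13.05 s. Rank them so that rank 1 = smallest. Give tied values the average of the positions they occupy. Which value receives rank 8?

13.76

Sorted (ascending): 10.81, 11.03, 12.39, 12.39, 12.48, 13.05, 13.74, 13.76
The 2 values of 12.39 occupy positions 3–4 → average rank (3+4)/2 = 3.5.
Rank 8 → value 13.76.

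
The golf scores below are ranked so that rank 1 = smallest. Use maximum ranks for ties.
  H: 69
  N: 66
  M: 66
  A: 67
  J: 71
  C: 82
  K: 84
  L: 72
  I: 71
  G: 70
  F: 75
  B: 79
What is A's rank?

Sorted (ascending): 66, 66, 67, 69, 70, 71, 71, 72, 75, 79, 82, 84
The 2 values of 66 occupy positions 1–2 → each gets rank 2.
The 2 values of 71 occupy positions 6–7 → each gets rank 7.
A has value 67 → rank 3.

3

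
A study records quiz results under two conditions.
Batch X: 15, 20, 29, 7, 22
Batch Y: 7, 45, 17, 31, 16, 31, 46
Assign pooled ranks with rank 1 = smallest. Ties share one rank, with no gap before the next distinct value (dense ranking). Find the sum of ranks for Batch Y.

Sorted (ascending): 7, 7, 15, 16, 17, 20, 22, 29, 31, 31, 45, 46
The 2 values of 7 share dense rank 1.
The 2 values of 31 share dense rank 8.
Remaining distinct values take the next consecutive integers.
Batch Y values → pooled ranks: 7→1, 45→9, 17→4, 31→8, 16→3, 31→8, 46→10
Rank sum = 1 + 9 + 4 + 8 + 3 + 8 + 10 = 43

43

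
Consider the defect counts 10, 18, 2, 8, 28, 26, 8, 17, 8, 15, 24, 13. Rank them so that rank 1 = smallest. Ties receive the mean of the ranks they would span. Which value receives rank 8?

17

Sorted (ascending): 2, 8, 8, 8, 10, 13, 15, 17, 18, 24, 26, 28
The 3 values of 8 occupy positions 2–4 → average rank 3.
Rank 8 → value 17.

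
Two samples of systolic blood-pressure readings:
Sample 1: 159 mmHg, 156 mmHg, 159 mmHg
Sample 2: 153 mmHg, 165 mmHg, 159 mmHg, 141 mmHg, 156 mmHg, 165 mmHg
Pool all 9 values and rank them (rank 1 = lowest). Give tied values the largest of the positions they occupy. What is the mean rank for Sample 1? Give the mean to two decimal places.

Sorted (ascending): 141, 153, 156, 156, 159, 159, 159, 165, 165
The 2 values of 156 occupy positions 3–4 → each gets rank 4.
The 3 values of 159 occupy positions 5–7 → each gets rank 7.
The 2 values of 165 occupy positions 8–9 → each gets rank 9.
Sample 1 values → pooled ranks: 159→7, 156→4, 159→7
Mean rank = (7 + 4 + 7) / 3 = 6.00

6.00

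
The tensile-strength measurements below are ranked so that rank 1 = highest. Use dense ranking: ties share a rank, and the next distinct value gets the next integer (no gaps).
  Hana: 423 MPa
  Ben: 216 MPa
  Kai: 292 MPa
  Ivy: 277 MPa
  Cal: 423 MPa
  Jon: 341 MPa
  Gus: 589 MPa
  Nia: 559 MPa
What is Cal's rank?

3

Sorted (descending): 589, 559, 423, 423, 341, 292, 277, 216
The 2 values of 423 share dense rank 3.
Remaining distinct values take the next consecutive integers.
Cal has value 423 MPa → rank 3.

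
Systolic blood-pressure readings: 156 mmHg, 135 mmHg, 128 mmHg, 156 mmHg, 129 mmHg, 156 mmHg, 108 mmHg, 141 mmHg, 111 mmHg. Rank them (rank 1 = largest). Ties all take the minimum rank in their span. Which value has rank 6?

Sorted (descending): 156, 156, 156, 141, 135, 129, 128, 111, 108
The 3 values of 156 occupy positions 1–3 → each gets rank 1.
Rank 6 → value 129.

129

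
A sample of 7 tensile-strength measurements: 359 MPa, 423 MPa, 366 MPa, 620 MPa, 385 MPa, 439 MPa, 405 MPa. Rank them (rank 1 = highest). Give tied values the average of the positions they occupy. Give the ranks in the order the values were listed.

Sorted (descending): 620, 439, 423, 405, 385, 366, 359
No ties — each value takes its position as its rank.

7, 3, 6, 1, 5, 2, 4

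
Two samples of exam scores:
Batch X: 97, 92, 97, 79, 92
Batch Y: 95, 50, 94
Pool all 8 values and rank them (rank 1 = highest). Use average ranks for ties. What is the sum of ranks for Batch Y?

15

Sorted (descending): 97, 97, 95, 94, 92, 92, 79, 50
The 2 values of 97 occupy positions 1–2 → average rank (1+2)/2 = 1.5.
The 2 values of 92 occupy positions 5–6 → average rank (5+6)/2 = 5.5.
Batch Y values → pooled ranks: 95→3, 50→8, 94→4
Rank sum = 3 + 8 + 4 = 15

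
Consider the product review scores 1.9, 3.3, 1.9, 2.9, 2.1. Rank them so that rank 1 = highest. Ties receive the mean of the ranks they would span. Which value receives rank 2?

2.9

Sorted (descending): 3.3, 2.9, 2.1, 1.9, 1.9
The 2 values of 1.9 occupy positions 4–5 → average rank (4+5)/2 = 4.5.
Rank 2 → value 2.9.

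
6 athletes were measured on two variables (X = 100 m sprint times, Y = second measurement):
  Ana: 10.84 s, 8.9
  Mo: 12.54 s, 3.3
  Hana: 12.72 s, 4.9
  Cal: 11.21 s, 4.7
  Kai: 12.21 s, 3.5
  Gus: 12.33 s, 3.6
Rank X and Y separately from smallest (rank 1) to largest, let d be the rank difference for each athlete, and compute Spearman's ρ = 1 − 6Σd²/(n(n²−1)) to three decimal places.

Ranks of variable 1: 1, 5, 6, 2, 3, 4
Ranks of variable 2: 6, 1, 5, 4, 2, 3
d = r₁ − r₂: -5, 4, 1, -2, 1, 1
d²: 25, 16, 1, 4, 1, 1; Σd² = 48
ρ = 1 − 6·48/(6·35) = 1 − 288/210 = -0.371

-0.371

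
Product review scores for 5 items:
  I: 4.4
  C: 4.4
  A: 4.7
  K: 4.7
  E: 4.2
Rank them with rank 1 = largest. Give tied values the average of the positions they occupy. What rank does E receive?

Sorted (descending): 4.7, 4.7, 4.4, 4.4, 4.2
The 2 values of 4.7 occupy positions 1–2 → average rank (1+2)/2 = 1.5.
The 2 values of 4.4 occupy positions 3–4 → average rank (3+4)/2 = 3.5.
E has value 4.2 → rank 5.

5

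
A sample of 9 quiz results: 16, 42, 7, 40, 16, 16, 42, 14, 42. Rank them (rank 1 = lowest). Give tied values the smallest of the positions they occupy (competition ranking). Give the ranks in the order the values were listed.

Sorted (ascending): 7, 14, 16, 16, 16, 40, 42, 42, 42
The 3 values of 16 occupy positions 3–5 → each gets rank 3.
The 3 values of 42 occupy positions 7–9 → each gets rank 7.

3, 7, 1, 6, 3, 3, 7, 2, 7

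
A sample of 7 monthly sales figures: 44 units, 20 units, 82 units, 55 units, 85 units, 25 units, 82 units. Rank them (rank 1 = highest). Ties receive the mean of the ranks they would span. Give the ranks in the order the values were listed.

Sorted (descending): 85, 82, 82, 55, 44, 25, 20
The 2 values of 82 occupy positions 2–3 → average rank (2+3)/2 = 2.5.

5, 7, 2.5, 4, 1, 6, 2.5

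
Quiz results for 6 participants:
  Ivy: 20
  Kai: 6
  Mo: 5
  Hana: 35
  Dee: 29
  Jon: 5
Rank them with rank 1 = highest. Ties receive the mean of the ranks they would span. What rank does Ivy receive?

Sorted (descending): 35, 29, 20, 6, 5, 5
The 2 values of 5 occupy positions 5–6 → average rank (5+6)/2 = 5.5.
Ivy has value 20 → rank 3.

3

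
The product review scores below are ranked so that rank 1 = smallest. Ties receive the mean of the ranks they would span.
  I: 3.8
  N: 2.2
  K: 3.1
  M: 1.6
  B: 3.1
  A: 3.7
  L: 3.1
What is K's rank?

4

Sorted (ascending): 1.6, 2.2, 3.1, 3.1, 3.1, 3.7, 3.8
The 3 values of 3.1 occupy positions 3–5 → average rank 4.
K has value 3.1 → rank 4.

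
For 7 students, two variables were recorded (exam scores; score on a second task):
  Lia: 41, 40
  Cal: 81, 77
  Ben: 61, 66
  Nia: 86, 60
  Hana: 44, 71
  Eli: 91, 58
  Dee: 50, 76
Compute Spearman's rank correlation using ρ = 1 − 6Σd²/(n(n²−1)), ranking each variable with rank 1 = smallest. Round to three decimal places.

0.000

Ranks of variable 1: 1, 5, 4, 6, 2, 7, 3
Ranks of variable 2: 1, 7, 4, 3, 5, 2, 6
d = r₁ − r₂: 0, -2, 0, 3, -3, 5, -3
d²: 0, 4, 0, 9, 9, 25, 9; Σd² = 56
ρ = 1 − 6·56/(7·48) = 1 − 336/336 = 0.000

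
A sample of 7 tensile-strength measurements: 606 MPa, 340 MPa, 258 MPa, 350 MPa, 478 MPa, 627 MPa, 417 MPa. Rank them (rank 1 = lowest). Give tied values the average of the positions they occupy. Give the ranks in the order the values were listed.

Sorted (ascending): 258, 340, 350, 417, 478, 606, 627
No ties — each value takes its position as its rank.

6, 2, 1, 3, 5, 7, 4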